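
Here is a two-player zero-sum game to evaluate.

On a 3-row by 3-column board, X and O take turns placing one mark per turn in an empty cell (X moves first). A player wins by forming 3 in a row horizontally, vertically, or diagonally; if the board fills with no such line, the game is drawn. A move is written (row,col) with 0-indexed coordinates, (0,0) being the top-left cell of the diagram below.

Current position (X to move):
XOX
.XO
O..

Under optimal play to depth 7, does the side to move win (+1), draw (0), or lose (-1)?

value(XOX/.XO/O.., X) = +1

ply 1, X at XOX/.XO/O.. | (1,0)=+0→XOX/XXO/O..; (2,1)=+0→XOX/.XO/OX.; (2,2)=+1→XOX/.XO/O.X*
ply 2: XOX/.XO/O.X is terminal -1 (O); from XOX/.XO/O.. depth 7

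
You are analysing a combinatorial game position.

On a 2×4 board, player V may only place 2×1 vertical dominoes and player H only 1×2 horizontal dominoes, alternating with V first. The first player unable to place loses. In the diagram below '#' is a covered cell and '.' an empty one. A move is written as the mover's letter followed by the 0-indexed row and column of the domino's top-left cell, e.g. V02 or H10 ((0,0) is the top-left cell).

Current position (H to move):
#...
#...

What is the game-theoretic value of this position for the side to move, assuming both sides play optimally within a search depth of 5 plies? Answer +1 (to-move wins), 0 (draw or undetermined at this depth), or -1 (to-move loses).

p1 H@[#.../#...]: H01[###./#...]+1* H02[#.##/#...]+1 H11[#.../###.]+1 H12[#.../#.##]+1
p2 V@[###./#...]: V03[####/#..#]-1*
p3 H@[####/#..#]: H11[####/####]+1*
p4 V@[####/####] terminal -1; root [#.../#...] d5

value(#.../#..., H) = +1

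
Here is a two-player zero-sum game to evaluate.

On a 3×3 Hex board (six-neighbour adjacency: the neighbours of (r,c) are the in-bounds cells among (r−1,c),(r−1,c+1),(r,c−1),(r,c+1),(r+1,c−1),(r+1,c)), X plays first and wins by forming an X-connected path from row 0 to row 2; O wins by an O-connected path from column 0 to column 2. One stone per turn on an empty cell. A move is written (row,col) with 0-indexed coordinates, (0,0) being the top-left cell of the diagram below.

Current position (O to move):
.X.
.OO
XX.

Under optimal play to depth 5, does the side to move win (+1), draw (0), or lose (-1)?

[.X./.OO/XX.] O move#1: (0,0):-1/OX./.OO/XX., (0,2):-1/.XO/.OO/XX., (1,0):+1/.X./OOO/XX.*, (2,2):-1/.X./.OO/XXO
[.X./OOO/XX.] end (terminal -1, X#2); searched .X./.OO/XX. to 5

value(.X./.OO/XX., O) = +1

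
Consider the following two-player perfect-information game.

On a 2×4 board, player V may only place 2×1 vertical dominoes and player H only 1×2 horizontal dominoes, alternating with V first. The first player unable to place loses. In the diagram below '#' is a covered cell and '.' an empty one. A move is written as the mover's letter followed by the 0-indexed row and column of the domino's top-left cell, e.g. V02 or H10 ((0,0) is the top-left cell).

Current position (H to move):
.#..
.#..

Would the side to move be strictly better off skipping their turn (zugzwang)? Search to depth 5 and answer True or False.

ply 1, H at .#../.#.. | H02=+1→.###/.#..*; H12=+1→.#../.###
ply 2, V at .###/.#.. | V00=-1→####/##..*
ply 3, H at ####/##.. | H12=+1→####/####*
ply 4: ####/#### is terminal -1 (V); from .#../.#.. depth 5
suppose H passes — search the same position with V to move:
pass> ply 1, V at .#../.#.. | V00=-1→##../##..; V02=+1→.##./.##.*; V03=+1→.#.#/.#.#
pass> ply 2: .##./.##. is terminal -1 (H); from .#../.#.. depth 5
for H: play +1, pass -1

zugzwang(.#../.#.., H) = False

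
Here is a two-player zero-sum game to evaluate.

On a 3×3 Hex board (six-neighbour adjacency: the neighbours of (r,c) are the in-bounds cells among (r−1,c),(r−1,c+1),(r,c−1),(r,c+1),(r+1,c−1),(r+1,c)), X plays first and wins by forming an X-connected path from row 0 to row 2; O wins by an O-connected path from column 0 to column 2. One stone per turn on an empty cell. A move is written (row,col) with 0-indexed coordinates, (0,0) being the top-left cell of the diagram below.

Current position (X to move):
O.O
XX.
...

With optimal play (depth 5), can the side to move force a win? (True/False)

p1 X@[O.O/XX./...]: (0,1)[OXO/XX./...]+1* (1,2)[O.O/XXX/...]-1 (2,0)[O.O/XX./X..]-1 (2,1)[O.O/XX./.X.]-1 (2,2)[O.O/XX./..X]-1
p2 O@[OXO/XX./...]: (1,2)[OXO/XXO/...]-1* (2,0)[OXO/XX./O..]-1 (2,1)[OXO/XX./.O.]-1 (2,2)[OXO/XX./..O]-1
p3 X@[OXO/XXO/...]: (2,0)[OXO/XXO/X..]+1* (2,1)[OXO/XXO/.X.]+1 (2,2)[OXO/XXO/..X]+1
p4 O@[OXO/XXO/X..] terminal -1; root [O.O/XX./...] d5

X winning at [O.O/XX./...]: True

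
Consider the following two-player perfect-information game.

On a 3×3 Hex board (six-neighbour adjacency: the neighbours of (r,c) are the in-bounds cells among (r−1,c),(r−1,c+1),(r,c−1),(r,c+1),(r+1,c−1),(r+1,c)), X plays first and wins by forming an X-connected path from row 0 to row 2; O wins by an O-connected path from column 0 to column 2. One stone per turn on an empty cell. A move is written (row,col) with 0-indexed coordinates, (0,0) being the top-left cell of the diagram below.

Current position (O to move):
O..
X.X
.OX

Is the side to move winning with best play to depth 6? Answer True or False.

ply 1, O at O../X.X/.OX | (0,1)=-1→OO./X.X/.OX*; (0,2)=-1→O.O/X.X/.OX; (1,1)=-1→O../XOX/.OX; (2,0)=-1→O../X.X/OOX
ply 2, X at OO./X.X/.OX | (0,2)=+1→OOX/X.X/.OX*; (1,1)=-1→OO./XXX/.OX; (2,0)=-1→OO./X.X/XOX
ply 3: OOX/X.X/.OX is terminal -1 (O); from O../X.X/.OX depth 6

O winning at [O../X.X/.OX]: False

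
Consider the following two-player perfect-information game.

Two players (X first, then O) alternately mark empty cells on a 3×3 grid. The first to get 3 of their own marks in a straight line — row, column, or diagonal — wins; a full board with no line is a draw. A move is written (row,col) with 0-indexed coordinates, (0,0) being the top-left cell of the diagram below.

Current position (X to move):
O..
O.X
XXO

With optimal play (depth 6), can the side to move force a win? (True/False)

X winning at [O../O.X/XXO]: True

ply 1, X at O../O.X/XXO | (0,1)=-1→OX./O.X/XXO; (0,2)=-1→O.X/O.X/XXO; (1,1)=+1→O../OXX/XXO*
ply 2, O at O../OXX/XXO | (0,1)=-1→OO./OXX/XXO*; (0,2)=-1→O.O/OXX/XXO
ply 3, X at OO./OXX/XXO | (0,2)=+1→OOX/OXX/XXO*
ply 4: OOX/OXX/XXO is terminal -1 (O); from O../O.X/XXO depth 6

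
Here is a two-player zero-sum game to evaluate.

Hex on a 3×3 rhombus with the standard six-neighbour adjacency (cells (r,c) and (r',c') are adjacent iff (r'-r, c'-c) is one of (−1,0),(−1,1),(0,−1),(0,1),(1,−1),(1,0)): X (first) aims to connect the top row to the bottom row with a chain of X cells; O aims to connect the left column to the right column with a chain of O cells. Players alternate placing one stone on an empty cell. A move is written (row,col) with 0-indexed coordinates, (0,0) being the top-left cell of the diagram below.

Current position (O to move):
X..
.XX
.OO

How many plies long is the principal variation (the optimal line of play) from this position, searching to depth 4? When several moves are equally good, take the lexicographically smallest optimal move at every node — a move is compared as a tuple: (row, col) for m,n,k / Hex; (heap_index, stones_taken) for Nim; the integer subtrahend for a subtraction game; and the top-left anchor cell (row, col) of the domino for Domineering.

[X../.XX/.OO] O move#1: (0,1):-1/XO./.XX/.OO, (0,2):-1/X.O/.XX/.OO, (1,0):-1/X../OXX/.OO, (2,0):+1/X../.XX/OOO*
[X../.XX/OOO] end (terminal -1, X#2); searched X../.XX/.OO to 4

PV length from [X../.XX/.OO]: 1 ply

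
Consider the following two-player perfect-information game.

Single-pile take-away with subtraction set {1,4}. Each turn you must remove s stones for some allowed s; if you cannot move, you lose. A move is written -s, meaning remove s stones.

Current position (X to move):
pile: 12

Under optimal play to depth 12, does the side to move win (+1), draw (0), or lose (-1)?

value(12, X) = -1

p1 X@[12]: -1[11]-1* -4[8]-1
p2 O@[11]: -1[10]+1* -4[7]+1
p3 X@[10]: -1[9]-1* -4[6]-1
p4 O@[9]: -1[8]-1 -4[5]+1*
p5 X@[5]: -1[4]-1* -4[1]-1
p6 O@[4]: -1[3]-1 -4[0]+1*
p7 X@[0] terminal -1; root [12] d12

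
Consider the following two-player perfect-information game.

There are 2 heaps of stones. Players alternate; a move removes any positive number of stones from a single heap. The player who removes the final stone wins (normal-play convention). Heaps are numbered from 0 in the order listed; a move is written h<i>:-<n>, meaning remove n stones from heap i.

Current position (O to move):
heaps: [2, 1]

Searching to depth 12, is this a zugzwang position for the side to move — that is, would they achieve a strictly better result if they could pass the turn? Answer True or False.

p1 O@[(2,1)]: h0:-1[(1,1)]+1* h0:-2[(0,1)]-1 h1:-1[(2,0)]-1
p2 X@[(1,1)]: h0:-1[(0,1)]-1* h1:-1[(1,0)]-1
p3 O@[(0,1)]: h1:-1[(0,0)]+1*
p4 X@[(0,0)] terminal -1; root [(2,1)] d12
suppose O passes — search the same position with X to move:
pass> p1 X@[(2,1)]: h0:-1[(1,1)]+1* h0:-2[(0,1)]-1 h1:-1[(2,0)]-1
pass> p2 O@[(1,1)]: h0:-1[(0,1)]-1* h1:-1[(1,0)]-1
pass> p3 X@[(0,1)]: h1:-1[(0,0)]+1*
pass> p4 O@[(0,0)] terminal -1; root [(2,1)] d12
for O: play +1, pass -1

zugzwang((2,1), O) = False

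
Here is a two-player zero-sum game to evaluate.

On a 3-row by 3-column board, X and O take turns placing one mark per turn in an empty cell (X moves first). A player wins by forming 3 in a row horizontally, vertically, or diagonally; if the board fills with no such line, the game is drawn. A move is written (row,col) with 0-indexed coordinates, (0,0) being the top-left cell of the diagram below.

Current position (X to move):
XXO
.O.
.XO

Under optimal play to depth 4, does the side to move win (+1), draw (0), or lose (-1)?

value(XXO/.O./.XO, X) = -1

[XXO/.O./.XO] X move#1: (1,0):-1/XXO/XO./.XO*, (1,2):-1/XXO/.OX/.XO, (2,0):-1/XXO/.O./XXO
[XXO/XO./.XO] O move#2: (1,2):+1/XXO/XOO/.XO*, (2,0):+1/XXO/XO./OXO
[XXO/XOO/.XO] end (terminal -1, X#3); searched XXO/.O./.XO to 4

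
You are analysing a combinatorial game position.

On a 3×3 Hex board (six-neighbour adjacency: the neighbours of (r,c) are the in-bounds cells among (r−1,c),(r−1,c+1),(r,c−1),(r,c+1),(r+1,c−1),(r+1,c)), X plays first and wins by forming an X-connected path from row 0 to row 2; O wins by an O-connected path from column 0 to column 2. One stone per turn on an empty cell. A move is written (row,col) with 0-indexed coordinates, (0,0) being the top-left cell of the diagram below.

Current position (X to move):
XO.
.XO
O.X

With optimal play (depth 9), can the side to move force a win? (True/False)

X winning at [XO./.XO/O.X]: True

ply 1, X at XO./.XO/O.X | (0,2)=-1→XOX/.XO/O.X; (1,0)=-1→XO./XXO/O.X; (2,1)=+1→XO./.XO/OXX*
ply 2, O at XO./.XO/OXX | (0,2)=-1→XOO/.XO/OXX*; (1,0)=-1→XO./OXO/OXX
ply 3, X at XOO/.XO/OXX | (1,0)=+1→XOO/XXO/OXX*
ply 4: XOO/XXO/OXX is terminal -1 (O); from XO./.XO/O.X depth 9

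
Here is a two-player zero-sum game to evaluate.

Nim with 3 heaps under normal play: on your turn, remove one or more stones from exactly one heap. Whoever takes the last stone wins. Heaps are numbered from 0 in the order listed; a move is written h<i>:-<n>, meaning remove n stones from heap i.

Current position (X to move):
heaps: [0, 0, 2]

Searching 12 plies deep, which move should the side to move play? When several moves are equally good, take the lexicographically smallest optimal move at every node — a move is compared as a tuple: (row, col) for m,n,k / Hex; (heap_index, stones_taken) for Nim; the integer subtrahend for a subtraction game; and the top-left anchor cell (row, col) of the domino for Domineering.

ply 1, X at (0,0,2) | h2:-1=-1→(0,0,1); h2:-2=+1→(0,0,0)*
ply 2: (0,0,0) is terminal -1 (O); from (0,0,2) depth 12

X's best at [(0,0,2)]: h2:-2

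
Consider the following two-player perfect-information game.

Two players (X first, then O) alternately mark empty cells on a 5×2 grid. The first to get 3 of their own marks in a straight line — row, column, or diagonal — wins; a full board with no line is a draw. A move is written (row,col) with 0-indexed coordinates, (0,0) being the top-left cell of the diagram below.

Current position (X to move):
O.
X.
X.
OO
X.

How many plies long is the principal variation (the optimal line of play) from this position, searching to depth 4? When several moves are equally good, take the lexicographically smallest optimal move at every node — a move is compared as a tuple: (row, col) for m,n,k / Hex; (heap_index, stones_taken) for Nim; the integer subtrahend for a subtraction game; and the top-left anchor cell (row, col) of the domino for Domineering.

PV length from [O./X./X./OO/X.]: 4 plies

ply 1, X at O./X./X./OO/X. | (0,1)=-1→OX/X./X./OO/X.; (1,1)=+0→O./XX/X./OO/X.*; (2,1)=+0→O./X./XX/OO/X.; (4,1)=+0→O./X./X./OO/XX
ply 2, O at O./XX/X./OO/X. | (0,1)=+0→OO/XX/X./OO/X.*; (2,1)=+0→O./XX/XO/OO/X.; (4,1)=+0→O./XX/X./OO/XO
ply 3, X at OO/XX/X./OO/X. | (2,1)=+0→OO/XX/XX/OO/X.*; (4,1)=+0→OO/XX/X./OO/XX
ply 4, O at OO/XX/XX/OO/X. | (4,1)=+0→OO/XX/XX/OO/XO*
ply 5: OO/XX/XX/OO/XO is terminal +0 (X); from O./X./X./OO/X. depth 4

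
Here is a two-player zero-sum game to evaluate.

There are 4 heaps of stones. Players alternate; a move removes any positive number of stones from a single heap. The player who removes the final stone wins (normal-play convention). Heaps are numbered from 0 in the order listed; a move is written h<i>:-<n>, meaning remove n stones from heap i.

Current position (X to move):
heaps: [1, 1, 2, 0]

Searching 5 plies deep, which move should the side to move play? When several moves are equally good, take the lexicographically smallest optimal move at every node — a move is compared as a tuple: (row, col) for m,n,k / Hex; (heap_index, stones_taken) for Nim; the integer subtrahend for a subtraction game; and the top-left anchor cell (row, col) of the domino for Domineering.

ply 1, X at (1,1,2,0) | h0:-1=-1→(0,1,2,0); h1:-1=-1→(1,0,2,0); h2:-1=-1→(1,1,1,0); h2:-2=+1→(1,1,0,0)*
ply 2, O at (1,1,0,0) | h0:-1=-1→(0,1,0,0)*; h1:-1=-1→(1,0,0,0)
ply 3, X at (0,1,0,0) | h1:-1=+1→(0,0,0,0)*
ply 4: (0,0,0,0) is terminal -1 (O); from (1,1,2,0) depth 5

X's best at [(1,1,2,0)]: h2:-2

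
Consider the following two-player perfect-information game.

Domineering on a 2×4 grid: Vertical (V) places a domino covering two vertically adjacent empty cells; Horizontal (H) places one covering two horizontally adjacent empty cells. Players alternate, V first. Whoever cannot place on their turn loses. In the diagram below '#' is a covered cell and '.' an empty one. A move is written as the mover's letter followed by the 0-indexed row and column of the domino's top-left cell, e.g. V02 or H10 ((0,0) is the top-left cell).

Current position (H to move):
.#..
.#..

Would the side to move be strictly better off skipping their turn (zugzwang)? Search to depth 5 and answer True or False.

zugzwang(.#../.#.., H) = False

[.#../.#..] H move#1: H02:+1/.###/.#..*, H12:+1/.#../.###
[.###/.#..] V move#2: V00:-1/####/##..*
[####/##..] H move#3: H12:+1/####/####*
[####/####] end (terminal -1, V#4); searched .#../.#.. to 5
pass branch (V moves first from the same position):
  | [.#../.#..] V move#1: V00:-1/##../##.., V02:+1/.##./.##.*, V03:+1/.#.#/.#.#
  | [.##./.##.] end (terminal -1, H#2); searched .#../.#.. to 5
H moving scores +1; H passing scores -1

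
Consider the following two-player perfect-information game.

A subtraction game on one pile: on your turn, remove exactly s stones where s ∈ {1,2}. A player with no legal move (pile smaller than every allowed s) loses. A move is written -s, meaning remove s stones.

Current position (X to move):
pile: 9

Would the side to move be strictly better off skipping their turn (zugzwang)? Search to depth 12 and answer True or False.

zugzwang(9, X) = True

ply 1, X at 9 | -1=-1→8*; -2=-1→7
ply 2, O at 8 | -1=-1→7; -2=+1→6*
ply 3, X at 6 | -1=-1→5*; -2=-1→4
ply 4, O at 5 | -1=-1→4; -2=+1→3*
ply 5, X at 3 | -1=-1→2*; -2=-1→1
ply 6, O at 2 | -1=-1→1; -2=+1→0*
ply 7: 0 is terminal -1 (X); from 9 depth 12
suppose X passes — search the same position with O to move:
pass> ply 1, O at 9 | -1=-1→8*; -2=-1→7
pass> ply 2, X at 8 | -1=-1→7; -2=+1→6*
pass> ply 3, O at 6 | -1=-1→5*; -2=-1→4
pass> ply 4, X at 5 | -1=-1→4; -2=+1→3*
pass> ply 5, O at 3 | -1=-1→2*; -2=-1→1
pass> ply 6, X at 2 | -1=-1→1; -2=+1→0*
pass> ply 7: 0 is terminal -1 (O); from 9 depth 12
for X: play -1, pass +1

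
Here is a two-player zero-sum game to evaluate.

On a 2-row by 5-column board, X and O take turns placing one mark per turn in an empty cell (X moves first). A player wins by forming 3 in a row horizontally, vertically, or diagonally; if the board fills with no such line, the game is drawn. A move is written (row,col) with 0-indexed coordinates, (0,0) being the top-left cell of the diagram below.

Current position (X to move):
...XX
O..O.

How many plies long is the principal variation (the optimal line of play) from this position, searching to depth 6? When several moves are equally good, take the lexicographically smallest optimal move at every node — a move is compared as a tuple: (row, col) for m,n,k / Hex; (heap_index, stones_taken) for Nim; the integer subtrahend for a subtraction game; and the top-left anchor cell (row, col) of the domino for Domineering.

PV length from [...XX/O..O.]: 1 ply

p1 X@[...XX/O..O.]: (0,0)[X..XX/O..O.]+0 (0,1)[.X.XX/O..O.]+0 (0,2)[..XXX/O..O.]+1* (1,1)[...XX/OX.O.]+0 (1,2)[...XX/O.XO.]+0 (1,4)[...XX/O..OX]+0
p2 O@[..XXX/O..O.] terminal -1; root [...XX/O..O.] d6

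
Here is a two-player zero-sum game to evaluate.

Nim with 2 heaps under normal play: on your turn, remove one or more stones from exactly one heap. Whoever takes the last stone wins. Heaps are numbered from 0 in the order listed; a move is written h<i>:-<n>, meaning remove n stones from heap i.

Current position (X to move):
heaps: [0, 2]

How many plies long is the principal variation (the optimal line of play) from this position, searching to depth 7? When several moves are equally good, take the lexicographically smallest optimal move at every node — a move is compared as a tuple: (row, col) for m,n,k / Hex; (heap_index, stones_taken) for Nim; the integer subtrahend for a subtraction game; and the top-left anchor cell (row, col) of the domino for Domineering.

[(0,2)] X move#1: h1:-1:-1/(0,1), h1:-2:+1/(0,0)*
[(0,0)] end (terminal -1, O#2); searched (0,2) to 7

PV length from [(0,2)]: 1 ply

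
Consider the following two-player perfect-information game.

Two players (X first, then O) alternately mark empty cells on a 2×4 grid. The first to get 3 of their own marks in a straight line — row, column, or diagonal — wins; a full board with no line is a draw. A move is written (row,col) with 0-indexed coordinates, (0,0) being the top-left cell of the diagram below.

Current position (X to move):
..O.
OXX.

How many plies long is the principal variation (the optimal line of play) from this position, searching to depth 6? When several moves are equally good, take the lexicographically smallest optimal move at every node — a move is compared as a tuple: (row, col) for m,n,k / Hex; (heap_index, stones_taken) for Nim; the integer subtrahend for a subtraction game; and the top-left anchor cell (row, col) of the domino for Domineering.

PV length from [..O./OXX.]: 1 ply

[..O./OXX.] X move#1: (0,0):+0/X.O./OXX., (0,1):+0/.XO./OXX., (0,3):+0/..OX/OXX., (1,3):+1/..O./OXXX*
[..O./OXXX] end (terminal -1, O#2); searched ..O./OXX. to 6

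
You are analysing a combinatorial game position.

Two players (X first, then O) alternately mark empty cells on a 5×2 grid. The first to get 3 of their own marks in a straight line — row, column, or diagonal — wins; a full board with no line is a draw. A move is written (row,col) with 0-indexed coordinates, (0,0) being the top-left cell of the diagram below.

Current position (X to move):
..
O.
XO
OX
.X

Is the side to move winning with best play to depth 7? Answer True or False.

X winning at [../O./XO/OX/.X]: False

ply 1, X at ../O./XO/OX/.X | (0,0)=+0→X./O./XO/OX/.X*; (0,1)=+0→.X/O./XO/OX/.X; (1,1)=+0→../OX/XO/OX/.X; (4,0)=+0→../O./XO/OX/XX
ply 2, O at X./O./XO/OX/.X | (0,1)=+0→XO/O./XO/OX/.X*; (1,1)=+0→X./OO/XO/OX/.X; (4,0)=+0→X./O./XO/OX/OX
ply 3, X at XO/O./XO/OX/.X | (1,1)=+0→XO/OX/XO/OX/.X*; (4,0)=-1→XO/O./XO/OX/XX
ply 4, O at XO/OX/XO/OX/.X | (4,0)=+0→XO/OX/XO/OX/OX*
ply 5: XO/OX/XO/OX/OX is terminal +0 (X); from ../O./XO/OX/.X depth 7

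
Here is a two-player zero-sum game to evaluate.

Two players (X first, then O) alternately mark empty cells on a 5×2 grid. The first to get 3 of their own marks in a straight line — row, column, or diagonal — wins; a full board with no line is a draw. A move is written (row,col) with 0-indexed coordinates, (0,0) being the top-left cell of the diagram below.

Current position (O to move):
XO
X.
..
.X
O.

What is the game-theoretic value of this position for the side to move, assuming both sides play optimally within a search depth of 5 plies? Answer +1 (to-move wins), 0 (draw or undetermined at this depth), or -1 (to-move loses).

ply 1, O at XO/X./../.X/O. | (1,1)=-1→XO/XO/../.X/O.; (2,0)=+0→XO/X./O./.X/O.*; (2,1)=-1→XO/X./.O/.X/O.; (3,0)=-1→XO/X./../OX/O.; (4,1)=-1→XO/X./../.X/OO
ply 2, X at XO/X./O./.X/O. | (1,1)=-1→XO/XX/O./.X/O.; (2,1)=-1→XO/X./OX/.X/O.; (3,0)=+0→XO/X./O./XX/O.*; (4,1)=-1→XO/X./O./.X/OX
ply 3, O at XO/X./O./XX/O. | (1,1)=+0→XO/XO/O./XX/O.*; (2,1)=+0→XO/X./OO/XX/O.; (4,1)=+0→XO/X./O./XX/OO
ply 4, X at XO/XO/O./XX/O. | (2,1)=+0→XO/XO/OX/XX/O.*; (4,1)=-1→XO/XO/O./XX/OX
ply 5, O at XO/XO/OX/XX/O. | (4,1)=+0→XO/XO/OX/XX/OO*
ply 6: XO/XO/OX/XX/OO is terminal +0 (X); from XO/X./../.X/O. depth 5

value(XO/X./../.X/O., O) = 0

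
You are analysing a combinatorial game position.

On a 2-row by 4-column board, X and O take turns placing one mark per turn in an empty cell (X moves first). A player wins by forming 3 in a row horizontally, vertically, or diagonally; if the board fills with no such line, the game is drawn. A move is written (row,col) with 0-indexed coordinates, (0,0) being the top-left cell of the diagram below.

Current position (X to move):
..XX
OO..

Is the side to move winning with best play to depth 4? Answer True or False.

X winning at [..XX/OO..]: True

p1 X@[..XX/OO..]: (0,0)[X.XX/OO..]-1 (0,1)[.XXX/OO..]+1* (1,2)[..XX/OOX.]+0 (1,3)[..XX/OO.X]-1
p2 O@[.XXX/OO..] terminal -1; root [..XX/OO..] d4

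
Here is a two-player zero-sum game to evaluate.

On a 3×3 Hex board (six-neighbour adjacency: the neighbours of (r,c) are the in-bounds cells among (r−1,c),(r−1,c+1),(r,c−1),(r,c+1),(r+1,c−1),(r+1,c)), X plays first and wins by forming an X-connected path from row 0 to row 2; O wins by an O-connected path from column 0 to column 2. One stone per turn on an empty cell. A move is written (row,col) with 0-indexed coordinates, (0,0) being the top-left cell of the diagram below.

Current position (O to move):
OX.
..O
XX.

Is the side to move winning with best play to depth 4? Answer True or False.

[OX./..O/XX.] O move#1: (0,2):-1/OXO/..O/XX.*, (1,0):-1/OX./O.O/XX., (1,1):-1/OX./.OO/XX., (2,2):-1/OX./..O/XXO
[OXO/..O/XX.] X move#2: (1,0):+1/OXO/X.O/XX.*, (1,1):+1/OXO/.XO/XX., (2,2):+1/OXO/..O/XXX
[OXO/X.O/XX.] end (terminal -1, O#3); searched OX./..O/XX. to 4

O winning at [OX./..O/XX.]: False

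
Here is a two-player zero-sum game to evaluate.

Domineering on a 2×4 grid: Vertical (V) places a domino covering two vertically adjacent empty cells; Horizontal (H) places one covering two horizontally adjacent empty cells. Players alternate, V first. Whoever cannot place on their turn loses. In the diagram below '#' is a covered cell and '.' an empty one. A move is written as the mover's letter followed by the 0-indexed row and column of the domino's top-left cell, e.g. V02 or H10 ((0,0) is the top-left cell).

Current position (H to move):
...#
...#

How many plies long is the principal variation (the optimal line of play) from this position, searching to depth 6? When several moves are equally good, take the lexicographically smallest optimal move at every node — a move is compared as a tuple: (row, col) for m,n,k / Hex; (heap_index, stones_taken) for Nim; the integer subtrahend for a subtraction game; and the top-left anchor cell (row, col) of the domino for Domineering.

PV length from [...#/...#]: 3 plies

ply 1, H at ...#/...# | H00=+1→##.#/...#*; H01=+1→.###/...#; H10=+1→...#/##.#; H11=+1→...#/.###
ply 2, V at ##.#/...# | V02=-1→####/..##*
ply 3, H at ####/..## | H10=+1→####/####*
ply 4: ####/#### is terminal -1 (V); from ...#/...# depth 6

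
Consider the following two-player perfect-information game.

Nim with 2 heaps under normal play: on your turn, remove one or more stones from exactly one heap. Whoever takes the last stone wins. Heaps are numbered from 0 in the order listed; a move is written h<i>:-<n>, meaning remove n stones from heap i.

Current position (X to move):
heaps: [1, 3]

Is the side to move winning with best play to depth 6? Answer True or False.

[(1,3)] X move#1: h0:-1:-1/(0,3), h1:-1:-1/(1,2), h1:-2:+1/(1,1)*, h1:-3:-1/(1,0)
[(1,1)] O move#2: h0:-1:-1/(0,1)*, h1:-1:-1/(1,0)
[(0,1)] X move#3: h1:-1:+1/(0,0)*
[(0,0)] end (terminal -1, O#4); searched (1,3) to 6

X winning at [(1,3)]: True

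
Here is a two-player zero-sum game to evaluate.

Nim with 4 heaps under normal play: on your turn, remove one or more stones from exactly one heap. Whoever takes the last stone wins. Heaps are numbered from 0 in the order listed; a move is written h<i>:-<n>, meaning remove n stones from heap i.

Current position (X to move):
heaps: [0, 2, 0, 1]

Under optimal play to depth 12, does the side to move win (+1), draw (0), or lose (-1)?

value((0,2,0,1), X) = +1

ply 1, X at (0,2,0,1) | h1:-1=+1→(0,1,0,1)*; h1:-2=-1→(0,0,0,1); h3:-1=-1→(0,2,0,0)
ply 2, O at (0,1,0,1) | h1:-1=-1→(0,0,0,1)*; h3:-1=-1→(0,1,0,0)
ply 3, X at (0,0,0,1) | h3:-1=+1→(0,0,0,0)*
ply 4: (0,0,0,0) is terminal -1 (O); from (0,2,0,1) depth 12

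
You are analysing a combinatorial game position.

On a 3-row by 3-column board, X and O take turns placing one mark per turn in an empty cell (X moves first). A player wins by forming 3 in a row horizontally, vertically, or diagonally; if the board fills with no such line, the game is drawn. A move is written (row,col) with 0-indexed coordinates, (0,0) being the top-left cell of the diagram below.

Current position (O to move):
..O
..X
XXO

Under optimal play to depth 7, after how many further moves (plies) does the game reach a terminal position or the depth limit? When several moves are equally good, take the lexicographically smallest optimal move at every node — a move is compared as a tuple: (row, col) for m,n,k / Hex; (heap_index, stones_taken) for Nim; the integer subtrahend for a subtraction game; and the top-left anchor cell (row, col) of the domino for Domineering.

PV length from [..O/..X/XXO]: 3 plies

[..O/..X/XXO] O move#1: (0,0):+1/O.O/..X/XXO*, (0,1):+0/.OO/..X/XXO, (1,0):+0/..O/O.X/XXO, (1,1):+0/..O/.OX/XXO
[O.O/..X/XXO] X move#2: (0,1):-1/OXO/..X/XXO*, (1,0):-1/O.O/X.X/XXO, (1,1):-1/O.O/.XX/XXO
[OXO/..X/XXO] O move#3: (1,0):-1/OXO/O.X/XXO, (1,1):+1/OXO/.OX/XXO*
[OXO/.OX/XXO] end (terminal -1, X#4); searched ..O/..X/XXO to 7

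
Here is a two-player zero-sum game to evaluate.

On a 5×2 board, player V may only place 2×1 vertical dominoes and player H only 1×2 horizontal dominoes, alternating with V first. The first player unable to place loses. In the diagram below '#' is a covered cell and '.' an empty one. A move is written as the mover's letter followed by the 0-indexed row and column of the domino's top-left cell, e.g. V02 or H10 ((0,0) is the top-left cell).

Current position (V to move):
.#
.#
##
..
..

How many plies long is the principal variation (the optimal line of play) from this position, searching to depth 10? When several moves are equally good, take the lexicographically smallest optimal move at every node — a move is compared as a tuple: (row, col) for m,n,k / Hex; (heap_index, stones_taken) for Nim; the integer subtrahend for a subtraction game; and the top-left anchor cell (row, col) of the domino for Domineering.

[.#/.#/##/../..] V move#1: V00:-1/##/##/##/../.., V30:+1/.#/.#/##/#./#.*, V31:+1/.#/.#/##/.#/.#
[.#/.#/##/#./#.] end (terminal -1, H#2); searched .#/.#/##/../.. to 10

PV length from [.#/.#/##/../..]: 1 ply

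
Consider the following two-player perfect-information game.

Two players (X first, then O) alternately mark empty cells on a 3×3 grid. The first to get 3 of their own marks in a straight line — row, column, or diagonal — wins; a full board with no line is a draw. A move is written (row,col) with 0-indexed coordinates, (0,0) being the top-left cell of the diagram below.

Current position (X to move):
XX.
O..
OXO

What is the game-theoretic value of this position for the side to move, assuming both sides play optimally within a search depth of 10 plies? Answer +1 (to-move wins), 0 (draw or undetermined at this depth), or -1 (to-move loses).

value(XX./O../OXO, X) = +1

p1 X@[XX./O../OXO]: (0,2)[XXX/O../OXO]+1* (1,1)[XX./OX./OXO]+1 (1,2)[XX./O.X/OXO]+1
p2 O@[XXX/O../OXO] terminal -1; root [XX./O../OXO] d10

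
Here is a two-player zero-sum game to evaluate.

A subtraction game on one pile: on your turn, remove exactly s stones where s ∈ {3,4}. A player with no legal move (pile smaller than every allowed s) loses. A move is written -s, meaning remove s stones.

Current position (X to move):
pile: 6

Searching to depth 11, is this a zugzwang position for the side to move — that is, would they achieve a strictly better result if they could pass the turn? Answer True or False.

zugzwang(6, X) = False

[6] X move#1: -3:-1/3, -4:+1/2*
[2] end (terminal -1, O#2); searched 6 to 11
pass branch (O moves first from the same position):
  | [6] O move#1: -3:-1/3, -4:+1/2*
  | [2] end (terminal -1, X#2); searched 6 to 11
X moving scores +1; X passing scores -1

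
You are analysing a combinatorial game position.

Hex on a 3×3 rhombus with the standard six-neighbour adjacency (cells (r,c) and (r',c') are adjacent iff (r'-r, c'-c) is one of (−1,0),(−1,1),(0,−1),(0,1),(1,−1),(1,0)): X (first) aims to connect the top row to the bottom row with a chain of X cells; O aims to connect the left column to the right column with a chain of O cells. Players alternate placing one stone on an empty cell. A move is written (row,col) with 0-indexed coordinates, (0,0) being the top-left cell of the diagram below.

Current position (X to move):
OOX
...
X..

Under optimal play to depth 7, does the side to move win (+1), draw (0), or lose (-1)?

value(OOX/.../X.., X) = +1

ply 1, X at OOX/.../X.. | (1,0)=+1→OOX/X../X..*; (1,1)=+1→OOX/.X./X..; (1,2)=+1→OOX/..X/X..; (2,1)=+1→OOX/.../XX.; (2,2)=+1→OOX/.../X.X
ply 2, O at OOX/X../X.. | (1,1)=-1→OOX/XO./X..*; (1,2)=-1→OOX/X.O/X..; (2,1)=-1→OOX/X../XO.; (2,2)=-1→OOX/X../X.O
ply 3, X at OOX/XO./X.. | (1,2)=+1→OOX/XOX/X..*; (2,1)=-1→OOX/XO./XX.; (2,2)=-1→OOX/XO./X.X
ply 4, O at OOX/XOX/X.. | (2,1)=-1→OOX/XOX/XO.*; (2,2)=-1→OOX/XOX/X.O
ply 5, X at OOX/XOX/XO. | (2,2)=+1→OOX/XOX/XOX*
ply 6: OOX/XOX/XOX is terminal -1 (O); from OOX/.../X.. depth 7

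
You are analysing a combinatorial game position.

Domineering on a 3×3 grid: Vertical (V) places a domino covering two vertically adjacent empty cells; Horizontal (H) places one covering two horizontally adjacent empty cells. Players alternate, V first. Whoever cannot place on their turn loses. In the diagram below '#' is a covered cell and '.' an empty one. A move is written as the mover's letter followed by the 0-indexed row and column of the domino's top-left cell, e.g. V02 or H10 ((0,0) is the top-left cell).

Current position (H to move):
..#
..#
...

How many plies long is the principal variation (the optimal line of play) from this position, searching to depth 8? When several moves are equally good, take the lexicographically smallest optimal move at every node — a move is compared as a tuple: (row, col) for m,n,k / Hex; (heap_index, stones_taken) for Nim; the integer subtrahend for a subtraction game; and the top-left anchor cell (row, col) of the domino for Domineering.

ply 1, H at ..#/..#/... | H00=-1→###/..#/...; H10=+1→..#/###/...*; H20=-1→..#/..#/##.; H21=-1→..#/..#/.##
ply 2: ..#/###/... is terminal -1 (V); from ..#/..#/... depth 8

PV length from [..#/..#/...]: 1 ply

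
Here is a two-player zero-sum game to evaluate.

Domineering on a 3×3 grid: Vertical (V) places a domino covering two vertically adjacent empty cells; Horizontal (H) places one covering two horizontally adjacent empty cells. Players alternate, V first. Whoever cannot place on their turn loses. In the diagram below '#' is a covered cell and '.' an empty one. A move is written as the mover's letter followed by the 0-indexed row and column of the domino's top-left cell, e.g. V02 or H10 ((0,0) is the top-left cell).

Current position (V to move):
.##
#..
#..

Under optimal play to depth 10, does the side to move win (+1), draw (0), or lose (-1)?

ply 1, V at .##/#../#.. | V11=+1→.##/##./##.*; V12=+1→.##/#.#/#.#
ply 2: .##/##./##. is terminal -1 (H); from .##/#../#.. depth 10

value(.##/#../#.., V) = +1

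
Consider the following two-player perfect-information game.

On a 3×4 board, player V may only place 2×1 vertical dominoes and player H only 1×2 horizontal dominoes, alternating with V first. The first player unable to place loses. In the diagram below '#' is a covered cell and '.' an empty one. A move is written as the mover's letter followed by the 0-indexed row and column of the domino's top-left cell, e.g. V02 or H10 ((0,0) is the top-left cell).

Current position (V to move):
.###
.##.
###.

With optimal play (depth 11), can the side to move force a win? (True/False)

V winning at [.###/.##./###.]: True

p1 V@[.###/.##./###.]: V00[####/###./###.]+1* V13[.###/.###/####]+1
p2 H@[####/###./###.] terminal -1; root [.###/.##./###.] d11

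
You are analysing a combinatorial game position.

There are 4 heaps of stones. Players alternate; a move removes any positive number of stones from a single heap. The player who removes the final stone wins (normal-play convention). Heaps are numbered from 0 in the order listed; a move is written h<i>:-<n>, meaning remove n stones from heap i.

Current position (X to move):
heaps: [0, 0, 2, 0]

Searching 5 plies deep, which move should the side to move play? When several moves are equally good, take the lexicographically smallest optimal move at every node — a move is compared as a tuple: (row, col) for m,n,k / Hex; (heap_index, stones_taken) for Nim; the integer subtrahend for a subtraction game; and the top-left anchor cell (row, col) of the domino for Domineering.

[(0,0,2,0)] X move#1: h2:-1:-1/(0,0,1,0), h2:-2:+1/(0,0,0,0)*
[(0,0,0,0)] end (terminal -1, O#2); searched (0,0,2,0) to 5

X's best at [(0,0,2,0)]: h2:-2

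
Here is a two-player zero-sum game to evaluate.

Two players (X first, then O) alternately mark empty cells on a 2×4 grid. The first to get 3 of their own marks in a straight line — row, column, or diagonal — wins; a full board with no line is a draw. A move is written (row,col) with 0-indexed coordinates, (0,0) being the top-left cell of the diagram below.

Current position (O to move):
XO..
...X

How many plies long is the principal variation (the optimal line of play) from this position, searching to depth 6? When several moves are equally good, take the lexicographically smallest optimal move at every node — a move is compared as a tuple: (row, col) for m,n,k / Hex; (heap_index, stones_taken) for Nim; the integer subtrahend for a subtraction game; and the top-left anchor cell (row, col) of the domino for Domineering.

PV length from [XO../...X]: 5 plies

[XO../...X] O move#1: (0,2):+0/XOO./...X*, (0,3):+0/XO.O/...X, (1,0):+0/XO../O..X, (1,1):+0/XO../.O.X, (1,2):+0/XO../..OX
[XOO./...X] X move#2: (0,3):+0/XOOX/...X*, (1,0):-1/XOO./X..X, (1,1):-1/XOO./.X.X, (1,2):-1/XOO./..XX
[XOOX/...X] O move#3: (1,0):+0/XOOX/O..X*, (1,1):+0/XOOX/.O.X, (1,2):+0/XOOX/..OX
[XOOX/O..X] X move#4: (1,1):+0/XOOX/OX.X*, (1,2):+0/XOOX/O.XX
[XOOX/OX.X] O move#5: (1,2):+0/XOOX/OXOX*
[XOOX/OXOX] end (terminal +0, X#6); searched XO../...X to 6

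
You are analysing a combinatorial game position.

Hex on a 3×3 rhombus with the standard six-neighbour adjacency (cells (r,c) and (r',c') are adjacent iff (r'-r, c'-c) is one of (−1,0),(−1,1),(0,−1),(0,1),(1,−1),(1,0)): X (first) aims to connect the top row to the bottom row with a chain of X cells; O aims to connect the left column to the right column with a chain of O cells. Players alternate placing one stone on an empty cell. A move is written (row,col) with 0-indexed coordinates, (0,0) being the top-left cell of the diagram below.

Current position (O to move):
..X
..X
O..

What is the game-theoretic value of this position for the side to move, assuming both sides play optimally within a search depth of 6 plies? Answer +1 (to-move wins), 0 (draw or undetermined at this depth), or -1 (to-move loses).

p1 O@[..X/..X/O..]: (0,0)[O.X/..X/O..]-1* (0,1)[.OX/..X/O..]-1 (1,0)[..X/O.X/O..]-1 (1,1)[..X/.OX/O..]-1 (2,1)[..X/..X/OO.]-1 (2,2)[..X/..X/O.O]-1
p2 X@[O.X/..X/O..]: (0,1)[OXX/..X/O..]+1* (1,0)[O.X/X.X/O..]+1 (1,1)[O.X/.XX/O..]+1 (2,1)[O.X/..X/OX.]+1 (2,2)[O.X/..X/O.X]+1
p3 O@[OXX/..X/O..]: (1,0)[OXX/O.X/O..]-1* (1,1)[OXX/.OX/O..]-1 (2,1)[OXX/..X/OO.]-1 (2,2)[OXX/..X/O.O]-1
p4 X@[OXX/O.X/O..]: (1,1)[OXX/OXX/O..]+1* (2,1)[OXX/O.X/OX.]+1 (2,2)[OXX/O.X/O.X]+1
p5 O@[OXX/OXX/O..]: (2,1)[OXX/OXX/OO.]-1* (2,2)[OXX/OXX/O.O]-1
p6 X@[OXX/OXX/OO.]: (2,2)[OXX/OXX/OOX]+1*
p7 O@[OXX/OXX/OOX] terminal -1; root [..X/..X/O..] d6

value(..X/..X/O.., O) = -1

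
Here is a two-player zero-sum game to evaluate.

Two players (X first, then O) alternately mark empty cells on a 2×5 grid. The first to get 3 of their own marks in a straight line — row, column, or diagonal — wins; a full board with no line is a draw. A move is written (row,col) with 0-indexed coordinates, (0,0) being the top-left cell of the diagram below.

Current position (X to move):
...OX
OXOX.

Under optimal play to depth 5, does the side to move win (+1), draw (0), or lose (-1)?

[...OX/OXOX.] X move#1: (0,0):+0/X..OX/OXOX.*, (0,1):+0/.X.OX/OXOX., (0,2):+0/..XOX/OXOX., (1,4):+0/...OX/OXOXX
[X..OX/OXOX.] O move#2: (0,1):+0/XO.OX/OXOX.*, (0,2):+0/X.OOX/OXOX., (1,4):+0/X..OX/OXOXO
[XO.OX/OXOX.] X move#3: (0,2):+0/XOXOX/OXOX.*, (1,4):-1/XO.OX/OXOXX
[XOXOX/OXOX.] O move#4: (1,4):+0/XOXOX/OXOXO*
[XOXOX/OXOXO] end (terminal +0, X#5); searched ...OX/OXOX. to 5

value(...OX/OXOX., X) = 0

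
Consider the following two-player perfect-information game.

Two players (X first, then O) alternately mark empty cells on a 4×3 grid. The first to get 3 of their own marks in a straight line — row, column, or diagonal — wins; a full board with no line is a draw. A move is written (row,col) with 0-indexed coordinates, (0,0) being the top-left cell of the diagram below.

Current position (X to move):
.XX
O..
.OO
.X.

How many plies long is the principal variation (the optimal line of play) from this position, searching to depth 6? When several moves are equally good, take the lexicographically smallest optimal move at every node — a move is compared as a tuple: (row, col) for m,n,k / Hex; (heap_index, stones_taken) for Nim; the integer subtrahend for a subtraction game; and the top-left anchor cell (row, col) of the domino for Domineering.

PV length from [.XX/O../.OO/.X.]: 1 ply

p1 X@[.XX/O../.OO/.X.]: (0,0)[XXX/O../.OO/.X.]+1* (1,1)[.XX/OX./.OO/.X.]-1 (1,2)[.XX/O.X/.OO/.X.]-1 (2,0)[.XX/O../XOO/.X.]-1 (3,0)[.XX/O../.OO/XX.]-1 (3,2)[.XX/O../.OO/.XX]-1
p2 O@[XXX/O../.OO/.X.] terminal -1; root [.XX/O../.OO/.X.] d6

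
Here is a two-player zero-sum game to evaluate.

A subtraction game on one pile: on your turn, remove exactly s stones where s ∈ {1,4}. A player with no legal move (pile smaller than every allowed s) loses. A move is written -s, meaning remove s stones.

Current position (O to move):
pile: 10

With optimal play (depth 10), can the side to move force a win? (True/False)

O winning at [10]: False

ply 1, O at 10 | -1=-1→9*; -4=-1→6
ply 2, X at 9 | -1=-1→8; -4=+1→5*
ply 3, O at 5 | -1=-1→4*; -4=-1→1
ply 4, X at 4 | -1=-1→3; -4=+1→0*
ply 5: 0 is terminal -1 (O); from 10 depth 10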